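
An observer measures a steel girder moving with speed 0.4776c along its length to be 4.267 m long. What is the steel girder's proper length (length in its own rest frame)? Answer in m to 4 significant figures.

γ = 1/√(1 − 0.4776²) = 1.13820
L₀ = γL = 1.13820 × 4.267 = 4.857 m

L₀ ≈ 4.857 m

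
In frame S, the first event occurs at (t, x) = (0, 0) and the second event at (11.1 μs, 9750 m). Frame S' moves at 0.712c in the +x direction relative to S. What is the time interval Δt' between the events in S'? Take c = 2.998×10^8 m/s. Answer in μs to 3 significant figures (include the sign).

γ = 1/√(1 − 0.712²) = 1.4241
Δt' = γ(Δt − vΔx/c²) = 1.4241 × (11.1 μs − 0.712×9750 m / (2.998×10^8 m/s))
= 1.4241 × (-12.055 μs) = -17.2 μs

Δt' ≈ -17.2 μs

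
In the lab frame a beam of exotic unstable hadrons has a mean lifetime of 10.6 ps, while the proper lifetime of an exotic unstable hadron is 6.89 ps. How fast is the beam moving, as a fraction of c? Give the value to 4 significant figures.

β ≈ 0.7599

γ = Δt/τ₀ = 10.6/6.89 = 1.53846
β = √(1 − 1/γ²) = √(1 − 1/1.53846²) = 0.7599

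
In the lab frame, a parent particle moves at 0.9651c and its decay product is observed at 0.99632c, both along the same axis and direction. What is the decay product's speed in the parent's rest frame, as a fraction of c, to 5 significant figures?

Inverse velocity addition: u' = (u − v)/(1 − uv/c²)
= (0.99632 − 0.9651)/(1 − 0.99632×0.9651) = 0.031220/0.03845157 = 0.81193

u' ≈ 0.81193c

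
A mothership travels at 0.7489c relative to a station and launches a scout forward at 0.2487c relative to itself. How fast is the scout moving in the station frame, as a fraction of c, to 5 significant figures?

u ≈ 0.84097c

Compose boost 2: (0.2487 + 0.7489)/(1 + 0.2487×0.7489) = 0.99760/1.186251 = 0.84097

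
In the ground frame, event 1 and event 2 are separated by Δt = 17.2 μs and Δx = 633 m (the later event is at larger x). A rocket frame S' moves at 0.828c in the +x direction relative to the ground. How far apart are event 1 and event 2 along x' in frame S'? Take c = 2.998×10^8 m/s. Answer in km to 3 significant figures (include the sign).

Δx' ≈ -6.49 km

γ = 1/√(1 − 0.828²) = 1.7834
Δx' = γ(Δx − vΔt) = 1.7834 × (633 m − 0.828×(2.998×10^8 m/s)×17.2×10^-6 s)
= 1.7834 × (-3636.6 m) = -6.49 km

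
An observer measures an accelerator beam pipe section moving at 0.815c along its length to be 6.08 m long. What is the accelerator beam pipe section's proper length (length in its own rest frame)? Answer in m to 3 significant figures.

L₀ ≈ 10.5 m

γ = 1/√(1 − 0.815²) = 1.7257
L₀ = γL = 1.7257 × 6.08 = 10.5 m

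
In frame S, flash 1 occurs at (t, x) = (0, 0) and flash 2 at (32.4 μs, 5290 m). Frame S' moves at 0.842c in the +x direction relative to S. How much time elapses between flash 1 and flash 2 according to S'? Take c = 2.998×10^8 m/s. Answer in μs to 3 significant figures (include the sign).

γ = 1/√(1 − 0.842²) = 1.8536
Δt' = γ(Δt − vΔx/c²) = 1.8536 × (32.4 μs − 0.842×5290 m / (2.998×10^8 m/s))
= 1.8536 × (17.543 μs) = 32.5 μs

Δt' ≈ 32.5 μs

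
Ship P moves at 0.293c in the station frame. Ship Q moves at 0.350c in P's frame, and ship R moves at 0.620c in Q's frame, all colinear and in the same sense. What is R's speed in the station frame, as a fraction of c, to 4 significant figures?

u ≈ 0.8837c

Compose boost 2: (0.350 + 0.293)/(1 + 0.350×0.293) = 0.6430/1.10255 = 0.583194
Compose boost 3: (0.620 + 0.583194)/(1 + 0.620×0.583194) = 1.20319/1.36158 = 0.8837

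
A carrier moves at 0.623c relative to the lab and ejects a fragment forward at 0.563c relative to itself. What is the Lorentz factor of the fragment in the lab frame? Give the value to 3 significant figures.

γ ≈ 2.09

u_lab = (0.563 + 0.623)/(1 + 0.563×0.623) = 1.186/1.35075 = 0.878031
γ = 1/√(1 − 0.878031²) = 2.09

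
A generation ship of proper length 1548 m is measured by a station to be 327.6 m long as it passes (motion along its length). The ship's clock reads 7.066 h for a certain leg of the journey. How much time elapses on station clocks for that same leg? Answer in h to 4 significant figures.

Length contraction ⇒ γ = L₀/L = 1548/327.6 = 4.72527
Time dilation: Δt = γτ₀ = 4.72527 × 7.066 h = 33.39 h

Δt ≈ 33.39 h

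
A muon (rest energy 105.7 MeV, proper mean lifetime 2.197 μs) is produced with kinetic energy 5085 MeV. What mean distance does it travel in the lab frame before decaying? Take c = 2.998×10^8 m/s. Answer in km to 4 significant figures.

d ≈ 32.34 km

γ = 1 + K/(m₀c²) = 1 + 5085/105.7 = 49.1079
β = √(1 − 1/γ²) = 0.999793
Dilated lifetime: γτ₀ = 49.1079 × 2.197 μs = 107.890 μs
d = βc·γτ₀ = 0.999793 × (2.998×10^8 m/s) × 0.000107890 s = 32.34 km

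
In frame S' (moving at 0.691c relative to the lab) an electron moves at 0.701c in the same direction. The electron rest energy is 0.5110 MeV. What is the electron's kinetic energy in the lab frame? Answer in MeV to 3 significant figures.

K ≈ 0.960 MeV

u_lab = (0.701 + 0.691)/(1 + 0.701×0.691) = 0.937758
γ = 1/√(1 − 0.937758²) = 2.8794
K = (γ − 1)m₀c² = (2.8794 − 1) × 0.5110 = 1.8794 × 0.5110 = 0.960 MeV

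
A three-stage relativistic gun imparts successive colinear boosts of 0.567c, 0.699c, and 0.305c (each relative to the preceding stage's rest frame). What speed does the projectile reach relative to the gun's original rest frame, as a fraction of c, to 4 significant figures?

u ≈ 0.9492c

Compose boost 2: (0.699 + 0.567)/(1 + 0.699×0.567) = 1.266/1.39633 = 0.906661
Compose boost 3: (0.305 + 0.906661)/(1 + 0.305×0.906661) = 1.21166/1.27653 = 0.9492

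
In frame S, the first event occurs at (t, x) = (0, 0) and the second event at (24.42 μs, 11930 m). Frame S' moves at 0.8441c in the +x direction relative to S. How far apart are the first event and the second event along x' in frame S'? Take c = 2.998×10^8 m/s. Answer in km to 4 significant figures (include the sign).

Δx' ≈ 10.72 km

γ = 1/√(1 − 0.8441²) = 1.86503
Δx' = γ(Δx − vΔt) = 1.86503 × (11930 m − 0.8441×(2.998×10^8 m/s)×24.42×10^-6 s)
= 1.86503 × (5750.25 m) = 10.72 km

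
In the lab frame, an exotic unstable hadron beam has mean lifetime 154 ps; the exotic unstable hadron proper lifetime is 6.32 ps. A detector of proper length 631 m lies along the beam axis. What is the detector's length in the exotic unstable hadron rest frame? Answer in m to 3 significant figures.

L ≈ 25.9 m

Time dilation ⇒ γ = Δt/τ₀ = 154/6.32 = 24.367
Length contraction: L = L₀/γ = 631/24.367 = 25.9 m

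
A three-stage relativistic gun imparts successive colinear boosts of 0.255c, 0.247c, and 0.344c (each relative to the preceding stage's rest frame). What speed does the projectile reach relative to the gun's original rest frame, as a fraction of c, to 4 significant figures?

Compose boost 2: (0.247 + 0.255)/(1 + 0.247×0.255) = 0.5020/1.06299 = 0.472255
Compose boost 3: (0.344 + 0.472255)/(1 + 0.344×0.472255) = 0.816255/1.16246 = 0.7022

u ≈ 0.7022c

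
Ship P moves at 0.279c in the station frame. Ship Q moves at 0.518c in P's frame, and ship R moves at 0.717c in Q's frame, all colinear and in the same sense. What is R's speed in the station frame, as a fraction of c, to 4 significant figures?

Compose boost 2: (0.518 + 0.279)/(1 + 0.518×0.279) = 0.7970/1.14452 = 0.696361
Compose boost 3: (0.717 + 0.696361)/(1 + 0.717×0.696361) = 1.41336/1.49929 = 0.9427

u ≈ 0.9427c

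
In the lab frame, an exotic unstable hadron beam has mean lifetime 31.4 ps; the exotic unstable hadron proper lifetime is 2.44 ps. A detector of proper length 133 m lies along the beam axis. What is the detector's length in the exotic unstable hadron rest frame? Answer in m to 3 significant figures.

L ≈ 10.3 m

Time dilation ⇒ γ = Δt/τ₀ = 31.4/2.44 = 12.869
Length contraction: L = L₀/γ = 133/12.869 = 10.3 m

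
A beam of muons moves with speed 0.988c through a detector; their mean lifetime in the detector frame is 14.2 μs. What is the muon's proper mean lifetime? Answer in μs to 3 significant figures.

γ = 1/√(1 − 0.988²) = 6.4744
Proper time: τ₀ = Δt/γ = 14.2/6.4744 = 2.19 μs

τ₀ ≈ 2.19 μs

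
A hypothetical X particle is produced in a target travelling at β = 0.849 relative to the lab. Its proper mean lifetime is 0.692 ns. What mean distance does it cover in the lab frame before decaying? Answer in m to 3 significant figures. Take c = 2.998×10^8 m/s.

d ≈ 0.333 m

γ = 1/√(1 − 0.849²) = 1.8925
Dilated lifetime: Δt = γτ₀ = 1.8925 × 0.692 ns = 1.3096 ns
d = vΔt = 0.849c × 1.3096 ns = 2.5453×10^8 m/s × 1.3096×10^-9 s = 0.333 m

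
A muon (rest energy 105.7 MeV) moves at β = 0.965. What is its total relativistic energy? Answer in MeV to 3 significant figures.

E ≈ 403 MeV

γ = 1/√(1 − 0.965²) = 3.8132
E = γm₀c² = 3.8132 × 105.7 MeV = 403 MeV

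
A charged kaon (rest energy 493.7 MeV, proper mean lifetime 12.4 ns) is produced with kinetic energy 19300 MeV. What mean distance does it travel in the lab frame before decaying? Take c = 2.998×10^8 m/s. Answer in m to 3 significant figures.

d ≈ 149 m

γ = 1 + K/(m₀c²) = 1 + 19300/493.7 = 40.093
β = √(1 − 1/γ²) = 0.99969
Dilated lifetime: γτ₀ = 40.093 × 12.4 ns = 497.15 ns
d = βc·γτ₀ = 0.99969 × (2.998×10^8 m/s) × 4.9715×10^-7 s = 149 m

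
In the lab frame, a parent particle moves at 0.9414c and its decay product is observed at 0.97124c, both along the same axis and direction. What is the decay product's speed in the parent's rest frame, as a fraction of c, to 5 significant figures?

Inverse velocity addition: u' = (u − v)/(1 − uv/c²)
= (0.97124 − 0.9414)/(1 − 0.97124×0.9414) = 0.029840/0.08567466 = 0.34829

u' ≈ 0.34829c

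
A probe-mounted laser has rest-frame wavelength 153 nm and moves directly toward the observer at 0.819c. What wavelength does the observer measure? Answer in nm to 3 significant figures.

Relativistic Doppler: λ_obs = λ_src √((1−β)/(1+β))
= 153 × √(0.18100/1.8190) = 153 × 0.31544 = 48.3 nm

λ_obs ≈ 48.3 nm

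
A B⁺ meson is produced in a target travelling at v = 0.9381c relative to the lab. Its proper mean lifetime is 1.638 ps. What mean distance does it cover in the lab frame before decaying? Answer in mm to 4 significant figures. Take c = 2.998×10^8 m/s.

γ = 1/√(1 − 0.9381²) = 2.88713
Dilated lifetime: Δt = γτ₀ = 2.88713 × 1.638 ps = 4.72912 ps
d = vΔt = 0.9381c × 4.72912 ps = 2.81242×10^8 m/s × 4.72912×10^-12 s = 1.330 mm

d ≈ 1.330 mm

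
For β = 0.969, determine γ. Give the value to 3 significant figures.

γ ≈ 4.05

γ = 1/√(1 − β²) = 1/√(1 − 0.969²) = 1/√(0.061039) = 4.05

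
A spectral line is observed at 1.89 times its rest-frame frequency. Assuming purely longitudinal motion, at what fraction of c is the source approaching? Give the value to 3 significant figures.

β ≈ 0.563

f_obs/f_src = √((1+β)/(1−β)) = 1.89  ⇒  (1+β)/(1−β) = 3.5721
β = |1 − D²|/(1 + D²) = |1 − 3.5721|/(1 + 3.5721) = 0.563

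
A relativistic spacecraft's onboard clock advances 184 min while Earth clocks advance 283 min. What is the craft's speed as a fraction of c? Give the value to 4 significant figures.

β ≈ 0.7598

γ = Δt/τ₀ = 283/184 = 1.53804
β = √(1 − 1/γ²) = √(1 − 1/1.53804²) = 0.7598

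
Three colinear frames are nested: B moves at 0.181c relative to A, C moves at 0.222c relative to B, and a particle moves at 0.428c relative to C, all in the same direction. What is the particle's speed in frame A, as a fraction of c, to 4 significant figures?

Compose boost 2: (0.222 + 0.181)/(1 + 0.222×0.181) = 0.4030/1.04018 = 0.387432
Compose boost 3: (0.428 + 0.387432)/(1 + 0.428×0.387432) = 0.815432/1.16582 = 0.6994

u ≈ 0.6994c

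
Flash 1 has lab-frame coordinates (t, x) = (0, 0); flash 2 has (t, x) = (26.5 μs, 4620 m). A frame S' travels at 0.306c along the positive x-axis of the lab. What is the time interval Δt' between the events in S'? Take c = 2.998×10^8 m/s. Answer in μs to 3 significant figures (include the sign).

Δt' ≈ 22.9 μs

γ = 1/√(1 − 0.306²) = 1.0504
Δt' = γ(Δt − vΔx/c²) = 1.0504 × (26.5 μs − 0.306×4620 m / (2.998×10^8 m/s))
= 1.0504 × (21.784 μs) = 22.9 μs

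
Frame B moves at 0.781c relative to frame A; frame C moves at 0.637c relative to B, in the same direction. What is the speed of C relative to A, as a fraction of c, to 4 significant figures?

u ≈ 0.9469c

Compose boost 2: (0.637 + 0.781)/(1 + 0.637×0.781) = 1.418/1.49750 = 0.9469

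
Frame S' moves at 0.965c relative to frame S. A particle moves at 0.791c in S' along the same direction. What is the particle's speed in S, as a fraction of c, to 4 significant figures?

Relativistic velocity addition: u = (u' + v)/(1 + u'v/c²)
= (0.791 + 0.965)/(1 + 0.791×0.965) = 1.756/1.76331 = 0.9959

u ≈ 0.9959c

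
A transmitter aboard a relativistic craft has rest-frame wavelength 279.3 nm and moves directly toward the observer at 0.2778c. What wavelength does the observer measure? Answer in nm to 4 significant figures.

Relativistic Doppler: λ_obs = λ_src √((1−β)/(1+β))
= 279.3 × √(0.722200/1.27780) = 279.3 × 0.751791 = 210.0 nm

λ_obs ≈ 210.0 nm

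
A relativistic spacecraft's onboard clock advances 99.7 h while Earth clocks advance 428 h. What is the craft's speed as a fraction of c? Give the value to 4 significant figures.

γ = Δt/τ₀ = 428/99.7 = 4.29288
β = √(1 − 1/γ²) = √(1 − 1/4.29288²) = 0.9725

β ≈ 0.9725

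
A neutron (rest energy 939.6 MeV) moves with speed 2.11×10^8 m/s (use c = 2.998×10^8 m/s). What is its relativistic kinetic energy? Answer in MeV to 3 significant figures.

K ≈ 383 MeV

β = v/c = 2.11×10^8 / 2.998×10^8 = 0.70380
γ = 1/√(1 − 0.70380²) = 1.4077
K = (γ − 1)m₀c² = (1.4077 − 1) × 939.6 MeV = 0.40767 × 939.6 MeV = 383 MeV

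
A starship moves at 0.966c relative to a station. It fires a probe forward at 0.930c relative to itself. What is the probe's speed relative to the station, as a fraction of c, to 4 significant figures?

Relativistic velocity addition: u = (u' + v)/(1 + u'v/c²)
= (0.930 + 0.966)/(1 + 0.930×0.966) = 1.896/1.89838 = 0.9987

u ≈ 0.9987c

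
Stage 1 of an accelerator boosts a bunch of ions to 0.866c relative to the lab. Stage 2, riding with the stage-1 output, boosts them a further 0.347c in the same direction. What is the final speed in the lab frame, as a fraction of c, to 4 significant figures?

Compose boost 2: (0.347 + 0.866)/(1 + 0.347×0.866) = 1.213/1.30050 = 0.9327

u ≈ 0.9327c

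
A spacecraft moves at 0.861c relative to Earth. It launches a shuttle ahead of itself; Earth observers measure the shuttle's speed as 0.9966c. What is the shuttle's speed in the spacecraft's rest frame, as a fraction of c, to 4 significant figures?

Inverse velocity addition: u' = (u − v)/(1 − uv/c²)
= (0.9966 − 0.861)/(1 − 0.9966×0.861) = 0.1356/0.141927 = 0.9554

u' ≈ 0.9554c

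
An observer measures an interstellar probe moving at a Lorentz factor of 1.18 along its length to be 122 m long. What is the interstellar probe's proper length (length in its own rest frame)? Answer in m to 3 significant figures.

L₀ ≈ 144 m

γ = 1.18 (given)
L₀ = γL = 1.18 × 122 = 144 m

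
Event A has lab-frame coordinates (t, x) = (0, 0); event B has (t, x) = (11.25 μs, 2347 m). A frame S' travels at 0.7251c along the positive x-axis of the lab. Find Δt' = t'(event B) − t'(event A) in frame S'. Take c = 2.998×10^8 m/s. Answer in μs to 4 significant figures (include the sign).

γ = 1/√(1 − 0.7251²) = 1.45213
Δt' = γ(Δt − vΔx/c²) = 1.45213 × (11.25 μs − 0.7251×2347 m / (2.998×10^8 m/s))
= 1.45213 × (5.57352 μs) = 8.093 μs

Δt' ≈ 8.093 μs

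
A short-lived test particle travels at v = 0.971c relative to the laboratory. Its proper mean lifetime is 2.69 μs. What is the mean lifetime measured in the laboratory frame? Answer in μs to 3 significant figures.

γ = 1/√(1 − 0.971²) = 4.1827
Time dilation: Δt = γτ₀ = 4.1827 × 2.69 μs = 11.3 μs

Δt ≈ 11.3 μs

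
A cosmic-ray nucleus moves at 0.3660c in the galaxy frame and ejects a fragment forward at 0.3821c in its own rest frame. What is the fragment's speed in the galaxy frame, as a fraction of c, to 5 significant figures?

u ≈ 0.65632c

Compose boost 2: (0.3821 + 0.3660)/(1 + 0.3821×0.3660) = 0.74810/1.139849 = 0.65632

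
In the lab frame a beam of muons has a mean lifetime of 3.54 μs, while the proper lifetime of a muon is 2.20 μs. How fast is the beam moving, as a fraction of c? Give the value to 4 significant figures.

β ≈ 0.7834

γ = Δt/τ₀ = 3.54/2.20 = 1.60909
β = √(1 − 1/γ²) = √(1 − 1/1.60909²) = 0.7834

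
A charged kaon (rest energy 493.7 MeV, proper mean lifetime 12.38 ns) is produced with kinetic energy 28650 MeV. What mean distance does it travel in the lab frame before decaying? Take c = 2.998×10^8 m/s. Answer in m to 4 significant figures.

γ = 1 + K/(m₀c²) = 1 + 28650/493.7 = 59.0312
β = √(1 − 1/γ²) = 0.999857
Dilated lifetime: γτ₀ = 59.0312 × 12.38 ns = 730.806 ns
d = βc·γτ₀ = 0.999857 × (2.998×10^8 m/s) × 7.30806×10^-7 s = 219.1 m

d ≈ 219.1 m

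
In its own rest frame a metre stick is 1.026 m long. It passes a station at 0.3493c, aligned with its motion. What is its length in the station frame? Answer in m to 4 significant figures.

γ = 1/√(1 − 0.3493²) = 1.06722
Length contraction: L = L₀/γ = 1.026/1.06722 = 0.9614 m

L ≈ 0.9614 m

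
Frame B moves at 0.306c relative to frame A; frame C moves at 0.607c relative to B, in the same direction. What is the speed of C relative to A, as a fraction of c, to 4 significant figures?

Compose boost 2: (0.607 + 0.306)/(1 + 0.607×0.306) = 0.9130/1.18574 = 0.7700

u ≈ 0.7700c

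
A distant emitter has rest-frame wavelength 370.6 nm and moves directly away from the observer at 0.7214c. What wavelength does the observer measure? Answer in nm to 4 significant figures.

λ_obs ≈ 921.2 nm

Relativistic Doppler: λ_obs = λ_src √((1+β)/(1−β))
= 370.6 × √(1.72140/0.278600) = 370.6 × 2.48571 = 921.2 nm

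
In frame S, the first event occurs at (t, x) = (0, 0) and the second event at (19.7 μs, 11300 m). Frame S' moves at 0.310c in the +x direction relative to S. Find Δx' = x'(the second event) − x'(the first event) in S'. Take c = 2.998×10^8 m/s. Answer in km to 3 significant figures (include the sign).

Δx' ≈ 9.96 km

γ = 1/√(1 − 0.310²) = 1.0518
Δx' = γ(Δx − vΔt) = 1.0518 × (11300 m − 0.310×(2.998×10^8 m/s)×19.7×10^-6 s)
= 1.0518 × (9469.1 m) = 9.96 km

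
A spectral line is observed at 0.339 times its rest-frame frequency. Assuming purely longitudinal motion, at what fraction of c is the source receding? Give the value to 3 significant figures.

f_obs/f_src = √((1−β)/(1+β)) = 0.339  ⇒  (1−β)/(1+β) = 0.11492
β = |1 − D²|/(1 + D²) = |1 − 0.11492|/(1 + 0.11492) = 0.794

β ≈ 0.794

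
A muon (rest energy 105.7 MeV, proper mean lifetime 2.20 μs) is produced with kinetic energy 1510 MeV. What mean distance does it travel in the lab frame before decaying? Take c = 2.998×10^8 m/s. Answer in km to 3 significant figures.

d ≈ 10.1 km

γ = 1 + K/(m₀c²) = 1 + 1510/105.7 = 15.286
β = √(1 − 1/γ²) = 0.99786
Dilated lifetime: γτ₀ = 15.286 × 2.20 μs = 33.629 μs
d = βc·γτ₀ = 0.99786 × (2.998×10^8 m/s) × 3.3629×10^-5 s = 10.1 km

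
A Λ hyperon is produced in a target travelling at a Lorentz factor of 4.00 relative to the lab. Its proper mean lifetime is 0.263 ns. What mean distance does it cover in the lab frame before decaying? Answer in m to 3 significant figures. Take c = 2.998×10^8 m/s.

β = √(1 − 1/γ²) = √(1 − 1/4.00²) = 0.96825
Dilated lifetime: Δt = γτ₀ = 4.00 × 0.263 ns = 1.0520 ns
d = vΔt = 0.96825c × 1.0520 ns = 2.9028×10^8 m/s × 1.0520×10^-9 s = 0.305 m

d ≈ 0.305 m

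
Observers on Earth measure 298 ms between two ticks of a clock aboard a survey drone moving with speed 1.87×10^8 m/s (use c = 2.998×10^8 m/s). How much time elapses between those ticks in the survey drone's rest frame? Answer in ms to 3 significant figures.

β = v/c = 1.87×10^8 / 2.998×10^8 = 0.62375
γ = 1/√(1 − 0.62375²) = 1.2794
Proper time: τ₀ = Δt/γ = 298/1.2794 = 233 ms

τ₀ ≈ 233 ms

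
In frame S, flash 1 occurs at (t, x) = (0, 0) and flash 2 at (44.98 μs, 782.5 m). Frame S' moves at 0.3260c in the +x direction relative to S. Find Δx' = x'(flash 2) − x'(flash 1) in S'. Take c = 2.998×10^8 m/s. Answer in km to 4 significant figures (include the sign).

γ = 1/√(1 − 0.3260²) = 1.05779
Δx' = γ(Δx − vΔt) = 1.05779 × (782.5 m − 0.3260×(2.998×10^8 m/s)×44.98×10^-6 s)
= 1.05779 × (-3613.61 m) = -3.822 km

Δx' ≈ -3.822 km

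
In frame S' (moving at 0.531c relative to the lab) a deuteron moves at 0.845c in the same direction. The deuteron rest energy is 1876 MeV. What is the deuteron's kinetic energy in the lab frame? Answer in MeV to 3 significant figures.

K ≈ 4120 MeV

u_lab = (0.845 + 0.531)/(1 + 0.845×0.531) = 0.949820
γ = 1/√(1 − 0.949820²) = 3.1970
K = (γ − 1)m₀c² = (3.1970 − 1) × 1876 = 2.1970 × 1876 = 4120 MeV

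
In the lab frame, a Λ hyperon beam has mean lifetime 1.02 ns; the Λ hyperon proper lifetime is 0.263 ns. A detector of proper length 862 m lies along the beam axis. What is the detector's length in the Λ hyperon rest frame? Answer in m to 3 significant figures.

L ≈ 222 m

Time dilation ⇒ γ = Δt/τ₀ = 1.02/0.263 = 3.8783
Length contraction: L = L₀/γ = 862/3.8783 = 222 m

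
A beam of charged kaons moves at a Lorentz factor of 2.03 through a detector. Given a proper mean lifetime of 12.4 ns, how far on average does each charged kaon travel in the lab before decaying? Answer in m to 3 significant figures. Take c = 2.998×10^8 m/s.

d ≈ 6.57 m

β = √(1 − 1/γ²) = √(1 − 1/2.03²) = 0.87025
Dilated lifetime: Δt = γτ₀ = 2.03 × 12.4 ns = 25.172 ns
d = vΔt = 0.87025c × 25.172 ns = 2.6090×10^8 m/s × 2.5172×10^-8 s = 6.57 m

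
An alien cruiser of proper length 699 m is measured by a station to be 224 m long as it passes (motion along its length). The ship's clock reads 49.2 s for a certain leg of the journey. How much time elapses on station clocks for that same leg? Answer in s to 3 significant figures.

Length contraction ⇒ γ = L₀/L = 699/224 = 3.1205
Time dilation: Δt = γτ₀ = 3.1205 × 49.2 s = 154 s

Δt ≈ 154 s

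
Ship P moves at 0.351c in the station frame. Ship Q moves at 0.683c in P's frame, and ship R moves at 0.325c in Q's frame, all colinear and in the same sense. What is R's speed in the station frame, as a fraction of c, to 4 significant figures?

u ≈ 0.9119c

Compose boost 2: (0.683 + 0.351)/(1 + 0.683×0.351) = 1.034/1.23973 = 0.834051
Compose boost 3: (0.325 + 0.834051)/(1 + 0.325×0.834051) = 1.15905/1.27107 = 0.9119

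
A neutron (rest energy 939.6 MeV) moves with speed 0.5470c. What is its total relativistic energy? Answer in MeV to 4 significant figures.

E ≈ 1122 MeV

γ = 1/√(1 − 0.5470²) = 1.19455
E = γm₀c² = 1.19455 × 939.6 MeV = 1122 MeV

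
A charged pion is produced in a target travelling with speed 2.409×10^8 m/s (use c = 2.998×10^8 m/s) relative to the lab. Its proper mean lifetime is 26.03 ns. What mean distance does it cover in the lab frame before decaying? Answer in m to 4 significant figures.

β = v/c = 2.409×10^8 / 2.998×10^8 = 0.803536
γ = 1/√(1 − 0.803536²) = 1.67995
Dilated lifetime: Δt = γτ₀ = 1.67995 × 26.03 ns = 43.7290 ns
d = vΔt = 0.803536c × 43.7290 ns = 2.40900×10^8 m/s × 4.37290×10^-8 s = 10.53 m

d ≈ 10.53 m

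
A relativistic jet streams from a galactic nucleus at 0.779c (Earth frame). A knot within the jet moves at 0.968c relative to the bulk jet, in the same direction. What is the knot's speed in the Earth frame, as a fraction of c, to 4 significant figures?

Relativistic velocity addition: u = (u' + v)/(1 + u'v/c²)
= (0.968 + 0.779)/(1 + 0.968×0.779) = 1.747/1.75407 = 0.9960

u ≈ 0.9960c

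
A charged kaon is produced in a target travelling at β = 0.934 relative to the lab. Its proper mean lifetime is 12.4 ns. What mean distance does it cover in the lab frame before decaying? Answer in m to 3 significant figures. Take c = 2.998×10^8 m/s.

d ≈ 9.72 m

γ = 1/√(1 − 0.934²) = 2.7990
Dilated lifetime: Δt = γτ₀ = 2.7990 × 12.4 ns = 34.707 ns
d = vΔt = 0.934c × 34.707 ns = 2.8001×10^8 m/s × 3.4707×10^-8 s = 9.72 m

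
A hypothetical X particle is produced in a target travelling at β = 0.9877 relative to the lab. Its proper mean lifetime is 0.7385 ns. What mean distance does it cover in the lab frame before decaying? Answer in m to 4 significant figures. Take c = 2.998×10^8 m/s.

d ≈ 1.399 m

γ = 1/√(1 − 0.9877²) = 6.39546
Dilated lifetime: Δt = γτ₀ = 6.39546 × 0.7385 ns = 4.72305 ns
d = vΔt = 0.9877c × 4.72305 ns = 2.96112×10^8 m/s × 4.72305×10^-9 s = 1.399 m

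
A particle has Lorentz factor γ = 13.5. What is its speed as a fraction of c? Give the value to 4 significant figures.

β ≈ 0.9973

β = √(1 − 1/γ²) = √(1 − 1/13.5²) = √(0.994513) = 0.9973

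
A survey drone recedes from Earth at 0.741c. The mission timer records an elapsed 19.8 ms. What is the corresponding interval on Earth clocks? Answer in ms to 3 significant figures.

Δt ≈ 29.5 ms

γ = 1/√(1 − 0.741²) = 1.4892
Time dilation: Δt = γτ₀ = 1.4892 × 19.8 ms = 29.5 ms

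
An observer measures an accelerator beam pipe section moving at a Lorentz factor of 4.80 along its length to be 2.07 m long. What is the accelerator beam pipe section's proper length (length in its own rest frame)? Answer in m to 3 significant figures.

L₀ ≈ 9.94 m

γ = 4.80 (given)
L₀ = γL = 4.80 × 2.07 = 9.94 m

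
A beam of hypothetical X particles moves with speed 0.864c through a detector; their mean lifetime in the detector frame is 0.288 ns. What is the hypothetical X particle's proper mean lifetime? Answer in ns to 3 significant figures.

γ = 1/√(1 − 0.864²) = 1.9861
Proper time: τ₀ = Δt/γ = 0.288/1.9861 = 0.145 ns

τ₀ ≈ 0.145 ns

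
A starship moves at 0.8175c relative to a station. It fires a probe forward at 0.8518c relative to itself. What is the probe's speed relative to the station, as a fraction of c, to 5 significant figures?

u ≈ 0.98406c

Relativistic velocity addition: u = (u' + v)/(1 + u'v/c²)
= (0.8518 + 0.8175)/(1 + 0.8518×0.8175) = 1.6693/1.696346 = 0.98406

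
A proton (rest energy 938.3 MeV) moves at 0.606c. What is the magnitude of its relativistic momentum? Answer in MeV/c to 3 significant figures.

p ≈ 715 MeV/c

γ = 1/√(1 − 0.606²) = 1.2571
p = γβm₀c = 1.2571 × 0.606 × 938.3 MeV/c = 715 MeV/c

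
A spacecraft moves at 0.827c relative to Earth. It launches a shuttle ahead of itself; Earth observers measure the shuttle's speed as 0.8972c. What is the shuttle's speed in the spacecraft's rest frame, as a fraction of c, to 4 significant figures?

u' ≈ 0.2721c

Inverse velocity addition: u' = (u − v)/(1 − uv/c²)
= (0.8972 − 0.827)/(1 − 0.8972×0.827) = 0.07020/0.258016 = 0.2721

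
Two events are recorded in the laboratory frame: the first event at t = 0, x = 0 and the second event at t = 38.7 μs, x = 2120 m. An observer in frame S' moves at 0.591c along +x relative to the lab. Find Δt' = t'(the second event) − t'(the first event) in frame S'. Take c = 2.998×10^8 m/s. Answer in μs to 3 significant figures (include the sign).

γ = 1/√(1 − 0.591²) = 1.2397
Δt' = γ(Δt − vΔx/c²) = 1.2397 × (38.7 μs − 0.591×2120 m / (2.998×10^8 m/s))
= 1.2397 × (34.521 μs) = 42.8 μs

Δt' ≈ 42.8 μs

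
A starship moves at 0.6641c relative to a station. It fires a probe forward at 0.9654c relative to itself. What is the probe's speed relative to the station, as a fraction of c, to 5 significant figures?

u ≈ 0.99292c

Relativistic velocity addition: u = (u' + v)/(1 + u'v/c²)
= (0.9654 + 0.6641)/(1 + 0.9654×0.6641) = 1.6295/1.641122 = 0.99292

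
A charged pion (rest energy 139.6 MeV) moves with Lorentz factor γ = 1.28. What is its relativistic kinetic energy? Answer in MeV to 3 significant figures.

K ≈ 39.1 MeV

γ = 1.28 (given)
K = (γ − 1)m₀c² = (1.28 − 1) × 139.6 MeV = 0.28000 × 139.6 MeV = 39.1 MeV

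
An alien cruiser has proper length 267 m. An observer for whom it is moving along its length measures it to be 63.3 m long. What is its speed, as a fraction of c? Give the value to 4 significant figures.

γ = L₀/L = 267/63.3 = 4.21801
β = √(1 − 1/γ²) = 0.9715

β ≈ 0.9715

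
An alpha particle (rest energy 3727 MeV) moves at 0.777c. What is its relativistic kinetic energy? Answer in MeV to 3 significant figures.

γ = 1/√(1 − 0.777²) = 1.5886
K = (γ − 1)m₀c² = (1.5886 − 1) × 3727 MeV = 0.58856 × 3727 MeV = 2190 MeV

K ≈ 2190 MeV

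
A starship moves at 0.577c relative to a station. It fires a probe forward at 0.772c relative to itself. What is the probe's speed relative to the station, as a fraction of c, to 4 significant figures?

Relativistic velocity addition: u = (u' + v)/(1 + u'v/c²)
= (0.772 + 0.577)/(1 + 0.772×0.577) = 1.349/1.44544 = 0.9333

u ≈ 0.9333c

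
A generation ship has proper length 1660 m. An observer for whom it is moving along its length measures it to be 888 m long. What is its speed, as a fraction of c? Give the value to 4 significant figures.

β ≈ 0.8449

γ = L₀/L = 1660/888 = 1.86937
β = √(1 − 1/γ²) = 0.8449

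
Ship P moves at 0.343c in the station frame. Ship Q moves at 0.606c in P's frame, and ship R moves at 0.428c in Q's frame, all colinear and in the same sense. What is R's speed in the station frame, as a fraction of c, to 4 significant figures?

Compose boost 2: (0.606 + 0.343)/(1 + 0.606×0.343) = 0.9490/1.20786 = 0.785688
Compose boost 3: (0.428 + 0.785688)/(1 + 0.428×0.785688) = 1.21369/1.33627 = 0.9083

u ≈ 0.9083c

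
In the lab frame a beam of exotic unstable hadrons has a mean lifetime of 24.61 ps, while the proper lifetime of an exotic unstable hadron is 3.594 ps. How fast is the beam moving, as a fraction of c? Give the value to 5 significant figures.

β ≈ 0.98928

γ = Δt/τ₀ = 24.61/3.594 = 6.847524
β = √(1 − 1/γ²) = √(1 − 1/6.847524²) = 0.98928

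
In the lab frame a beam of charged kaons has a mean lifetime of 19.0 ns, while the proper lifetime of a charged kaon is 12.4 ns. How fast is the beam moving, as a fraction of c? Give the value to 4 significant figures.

γ = Δt/τ₀ = 19.0/12.4 = 1.53226
β = √(1 − 1/γ²) = √(1 − 1/1.53226²) = 0.7577

β ≈ 0.7577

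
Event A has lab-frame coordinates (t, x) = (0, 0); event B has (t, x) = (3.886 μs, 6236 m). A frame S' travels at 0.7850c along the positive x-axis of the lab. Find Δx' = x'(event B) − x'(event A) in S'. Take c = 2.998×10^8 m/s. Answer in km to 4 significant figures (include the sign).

γ = 1/√(1 − 0.7850²) = 1.61422
Δx' = γ(Δx − vΔt) = 1.61422 × (6236 m − 0.7850×(2.998×10^8 m/s)×3.886×10^-6 s)
= 1.61422 × (5321.46 m) = 8.590 km

Δx' ≈ 8.590 km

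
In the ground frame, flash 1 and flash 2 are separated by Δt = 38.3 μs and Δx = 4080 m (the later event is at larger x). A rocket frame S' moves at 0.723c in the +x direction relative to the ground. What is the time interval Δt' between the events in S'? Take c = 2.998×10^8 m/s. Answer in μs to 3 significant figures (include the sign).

Δt' ≈ 41.2 μs

γ = 1/√(1 − 0.723²) = 1.4475
Δt' = γ(Δt − vΔx/c²) = 1.4475 × (38.3 μs − 0.723×4080 m / (2.998×10^8 m/s))
= 1.4475 × (28.461 μs) = 41.2 μs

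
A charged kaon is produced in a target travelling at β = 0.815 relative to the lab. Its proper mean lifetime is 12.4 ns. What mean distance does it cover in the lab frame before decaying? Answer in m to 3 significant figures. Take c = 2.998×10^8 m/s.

d ≈ 5.23 m

γ = 1/√(1 − 0.815²) = 1.7257
Dilated lifetime: Δt = γτ₀ = 1.7257 × 12.4 ns = 21.399 ns
d = vΔt = 0.815c × 21.399 ns = 2.4434×10^8 m/s × 2.1399×10^-8 s = 5.23 m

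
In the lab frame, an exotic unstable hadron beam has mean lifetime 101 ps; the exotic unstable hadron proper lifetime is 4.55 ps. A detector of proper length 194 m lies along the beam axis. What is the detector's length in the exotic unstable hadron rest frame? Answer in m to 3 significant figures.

Time dilation ⇒ γ = Δt/τ₀ = 101/4.55 = 22.198
Length contraction: L = L₀/γ = 194/22.198 = 8.74 m

L ≈ 8.74 m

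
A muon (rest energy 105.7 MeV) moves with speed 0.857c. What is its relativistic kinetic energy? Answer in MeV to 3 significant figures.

K ≈ 99.4 MeV

γ = 1/√(1 − 0.857²) = 1.9406
K = (γ − 1)m₀c² = (1.9406 − 1) × 105.7 MeV = 0.94056 × 105.7 MeV = 99.4 MeV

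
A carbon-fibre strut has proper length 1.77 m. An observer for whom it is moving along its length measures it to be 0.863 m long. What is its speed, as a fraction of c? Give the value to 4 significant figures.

β ≈ 0.8731

γ = L₀/L = 1.77/0.863 = 2.05098
β = √(1 − 1/γ²) = 0.8731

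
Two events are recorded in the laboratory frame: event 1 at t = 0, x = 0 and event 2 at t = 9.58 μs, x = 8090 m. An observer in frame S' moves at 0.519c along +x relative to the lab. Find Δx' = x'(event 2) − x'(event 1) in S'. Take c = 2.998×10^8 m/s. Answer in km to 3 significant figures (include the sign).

γ = 1/√(1 − 0.519²) = 1.1699
Δx' = γ(Δx − vΔt) = 1.1699 × (8090 m − 0.519×(2.998×10^8 m/s)×9.58×10^-6 s)
= 1.1699 × (6599.4 m) = 7.72 km

Δx' ≈ 7.72 km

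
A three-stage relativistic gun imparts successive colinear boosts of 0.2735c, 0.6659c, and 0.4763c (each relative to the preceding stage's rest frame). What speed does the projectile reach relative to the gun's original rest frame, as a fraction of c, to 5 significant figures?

Compose boost 2: (0.6659 + 0.2735)/(1 + 0.6659×0.2735) = 0.93940/1.182124 = 0.7946715
Compose boost 3: (0.4763 + 0.7946715)/(1 + 0.4763×0.7946715) = 1.270972/1.378502 = 0.92199

u ≈ 0.92199c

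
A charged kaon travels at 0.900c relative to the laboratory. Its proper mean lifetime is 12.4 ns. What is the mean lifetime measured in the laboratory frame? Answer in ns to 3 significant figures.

Δt ≈ 28.4 ns

γ = 1/√(1 − 0.900²) = 2.2942
Time dilation: Δt = γτ₀ = 2.2942 × 12.4 ns = 28.4 ns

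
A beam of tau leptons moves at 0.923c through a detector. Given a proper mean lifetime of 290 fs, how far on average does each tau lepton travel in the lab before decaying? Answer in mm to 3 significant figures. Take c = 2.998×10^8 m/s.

d ≈ 0.209 mm

γ = 1/√(1 − 0.923²) = 2.5988
Dilated lifetime: Δt = γτ₀ = 2.5988 × 290 fs = 753.64 fs
d = vΔt = 0.923c × 753.64 fs = 2.7672×10^8 m/s × 7.5364×10^-13 s = 0.209 mm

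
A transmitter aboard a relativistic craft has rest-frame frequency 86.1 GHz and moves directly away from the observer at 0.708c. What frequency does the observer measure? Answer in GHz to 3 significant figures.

f_obs ≈ 35.6 GHz

Relativistic Doppler: f_obs = f_src √((1−β)/(1+β))
= 86.1 × √(0.29200/1.7080) = 86.1 × 0.41347 = 35.6 GHz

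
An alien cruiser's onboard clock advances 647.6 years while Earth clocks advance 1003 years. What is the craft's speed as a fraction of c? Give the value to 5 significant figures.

γ = Δt/τ₀ = 1003/647.6 = 1.548796
β = √(1 − 1/γ²) = √(1 − 1/1.548796²) = 0.76362

β ≈ 0.76362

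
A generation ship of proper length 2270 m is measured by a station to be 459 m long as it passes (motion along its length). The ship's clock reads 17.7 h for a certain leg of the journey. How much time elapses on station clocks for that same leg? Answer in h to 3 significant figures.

Length contraction ⇒ γ = L₀/L = 2270/459 = 4.9455
Time dilation: Δt = γτ₀ = 4.9455 × 17.7 h = 87.5 h

Δt ≈ 87.5 h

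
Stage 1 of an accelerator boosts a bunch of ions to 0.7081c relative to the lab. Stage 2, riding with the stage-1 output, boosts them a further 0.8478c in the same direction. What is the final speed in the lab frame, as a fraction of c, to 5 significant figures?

Compose boost 2: (0.8478 + 0.7081)/(1 + 0.8478×0.7081) = 1.5559/1.600327 = 0.97224

u ≈ 0.97224c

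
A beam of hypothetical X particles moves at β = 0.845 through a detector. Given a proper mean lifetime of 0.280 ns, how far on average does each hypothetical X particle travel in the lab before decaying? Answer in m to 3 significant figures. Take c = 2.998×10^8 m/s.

d ≈ 0.133 m

γ = 1/√(1 − 0.845²) = 1.8700
Dilated lifetime: Δt = γτ₀ = 1.8700 × 0.280 ns = 0.52359 ns
d = vΔt = 0.845c × 0.52359 ns = 2.5333×10^8 m/s × 5.2359×10^-10 s = 0.133 m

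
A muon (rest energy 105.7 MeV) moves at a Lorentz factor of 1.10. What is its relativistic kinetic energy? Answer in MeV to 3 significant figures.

γ = 1.10 (given)
K = (γ − 1)m₀c² = (1.10 − 1) × 105.7 MeV = 0.10000 × 105.7 MeV = 10.6 MeV

K ≈ 10.6 MeV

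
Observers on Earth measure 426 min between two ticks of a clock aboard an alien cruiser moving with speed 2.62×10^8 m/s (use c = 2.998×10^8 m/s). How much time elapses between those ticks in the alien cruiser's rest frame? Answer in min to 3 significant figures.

β = v/c = 2.62×10^8 / 2.998×10^8 = 0.87392
γ = 1/√(1 − 0.87392²) = 2.0573
Proper time: τ₀ = Δt/γ = 426/2.0573 = 207 min

τ₀ ≈ 207 min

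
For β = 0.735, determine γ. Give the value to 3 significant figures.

γ = 1/√(1 − β²) = 1/√(1 − 0.735²) = 1/√(0.45978) = 1.47

γ ≈ 1.47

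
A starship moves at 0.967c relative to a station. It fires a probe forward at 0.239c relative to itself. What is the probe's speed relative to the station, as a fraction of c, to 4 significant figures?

Relativistic velocity addition: u = (u' + v)/(1 + u'v/c²)
= (0.239 + 0.967)/(1 + 0.239×0.967) = 1.206/1.23111 = 0.9796

u ≈ 0.9796c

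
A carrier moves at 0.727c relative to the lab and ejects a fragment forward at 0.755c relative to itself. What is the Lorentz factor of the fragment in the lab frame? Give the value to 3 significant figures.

γ ≈ 3.44

u_lab = (0.755 + 0.727)/(1 + 0.755×0.727) = 1.482/1.54888 = 0.956817
γ = 1/√(1 − 0.956817²) = 3.44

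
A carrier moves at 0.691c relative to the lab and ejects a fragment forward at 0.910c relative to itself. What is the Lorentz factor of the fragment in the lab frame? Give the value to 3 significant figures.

γ ≈ 5.43

u_lab = (0.910 + 0.691)/(1 + 0.910×0.691) = 1.601/1.62881 = 0.982926
γ = 1/√(1 − 0.982926²) = 5.43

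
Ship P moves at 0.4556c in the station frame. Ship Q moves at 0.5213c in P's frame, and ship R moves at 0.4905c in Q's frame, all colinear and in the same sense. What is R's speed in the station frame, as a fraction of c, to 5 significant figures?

u ≈ 0.92265c

Compose boost 2: (0.5213 + 0.4556)/(1 + 0.5213×0.4556) = 0.97690/1.237504 = 0.7894114
Compose boost 3: (0.4905 + 0.7894114)/(1 + 0.4905×0.7894114) = 1.279911/1.387206 = 0.92265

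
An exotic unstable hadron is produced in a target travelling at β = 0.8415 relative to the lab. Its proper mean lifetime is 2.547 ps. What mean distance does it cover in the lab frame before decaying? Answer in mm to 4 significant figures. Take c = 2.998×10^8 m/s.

d ≈ 1.189 mm

γ = 1/√(1 − 0.8415²) = 1.85097
Dilated lifetime: Δt = γτ₀ = 1.85097 × 2.547 ps = 4.71442 ps
d = vΔt = 0.8415c × 4.71442 ps = 2.52282×10^8 m/s × 4.71442×10^-12 s = 1.189 mm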